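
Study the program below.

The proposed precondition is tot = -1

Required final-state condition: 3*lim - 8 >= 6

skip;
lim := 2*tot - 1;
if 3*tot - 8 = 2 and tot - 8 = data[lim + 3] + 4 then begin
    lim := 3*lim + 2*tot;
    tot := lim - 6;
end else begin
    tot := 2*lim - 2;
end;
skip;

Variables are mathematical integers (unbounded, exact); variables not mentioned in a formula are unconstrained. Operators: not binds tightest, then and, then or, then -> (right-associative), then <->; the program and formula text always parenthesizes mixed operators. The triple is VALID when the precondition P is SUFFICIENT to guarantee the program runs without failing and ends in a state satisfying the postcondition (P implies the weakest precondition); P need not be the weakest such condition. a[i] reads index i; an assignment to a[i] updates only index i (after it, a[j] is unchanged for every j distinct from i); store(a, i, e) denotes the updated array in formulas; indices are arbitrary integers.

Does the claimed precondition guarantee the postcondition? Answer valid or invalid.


Working backward. After the program, the postcondition 3*lim - 8 >= 6 must hold; in canonical form it is 3*lim >= 14.
Before skip: 3*lim >= 14
Then branch requires 9*lim + 6*tot >= 14; else branch requires 3*lim >= 14.
Before the if: ((3*tot = 10 and tot = data[lim + 3] + 12) -> 9*lim + 6*tot >= 14) and ((not (3*tot = 10 and tot = data[lim + 3] + 12)) -> 3*lim >= 14)
Before lim := 2*tot - 1: ((3*tot = 10 and tot = data[2*tot + 2] + 12) -> 24*tot >= 23) and ((not (3*tot = 10 and tot = data[2*tot + 2] + 12)) -> 6*tot >= 17)
Before skip: ((3*tot = 10 and tot = data[2*tot + 2] + 12) -> 24*tot >= 23) and ((not (3*tot = 10 and tot = data[2*tot + 2] + 12)) -> 6*tot >= 17)
The weakest precondition is ((3*tot = 10 and tot = data[2*tot + 2] + 12) -> 24*tot >= 23) and ((not (3*tot = 10 and tot = data[2*tot + 2] + 12)) -> 6*tot >= 17).
Check whether tot = -1 implies it.
Countermodel: at the initial state data = {[0] = 0, elsewhere 0}, tot = -1, the precondition holds but the weakest precondition fails.
Answer: invalid


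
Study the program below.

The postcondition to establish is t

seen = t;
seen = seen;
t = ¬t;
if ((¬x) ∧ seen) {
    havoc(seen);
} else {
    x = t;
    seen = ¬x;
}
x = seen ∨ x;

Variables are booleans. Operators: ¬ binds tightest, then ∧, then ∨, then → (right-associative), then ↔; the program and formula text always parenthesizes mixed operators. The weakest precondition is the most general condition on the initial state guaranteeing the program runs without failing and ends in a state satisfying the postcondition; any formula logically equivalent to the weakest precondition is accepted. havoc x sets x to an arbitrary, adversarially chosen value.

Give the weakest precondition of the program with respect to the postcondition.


Working backward. After the program, t must hold.
Before x := seen ∨ x: t
Then branch requires t; else branch requires t.
Before the if: (((¬x) ∧ seen) → t) ∧ ((¬((¬x) ∧ seen)) → t)
Before t := ¬t: (((¬x) ∧ seen) → (¬t)) ∧ ((¬((¬x) ∧ seen)) → (¬t))
Before seen := seen: (((¬x) ∧ seen) → (¬t)) ∧ ((¬((¬x) ∧ seen)) → (¬t))
Before seen := t: (((¬x) ∧ t) → (¬t)) ∧ ((¬((¬x) ∧ t)) → (¬t))
Answer: WP = (((¬x) ∧ t) → (¬t)) ∧ ((¬((¬x) ∧ t)) → (¬t))


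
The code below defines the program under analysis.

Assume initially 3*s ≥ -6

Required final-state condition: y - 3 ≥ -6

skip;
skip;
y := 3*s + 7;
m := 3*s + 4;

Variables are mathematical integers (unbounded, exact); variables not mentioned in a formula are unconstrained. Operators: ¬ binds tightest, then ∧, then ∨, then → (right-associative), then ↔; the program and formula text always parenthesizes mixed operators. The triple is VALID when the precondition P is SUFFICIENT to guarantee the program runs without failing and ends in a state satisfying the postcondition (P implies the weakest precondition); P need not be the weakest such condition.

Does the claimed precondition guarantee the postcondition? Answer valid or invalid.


Working backward. After the program, the postcondition y - 3 ≥ -6 must hold; in canonical form it is y ≥ -3.
Before m := 3*s + 4: y ≥ -3
Before y := 3*s + 7: 3*s ≥ -10
Before skip: 3*s ≥ -10
Before skip: 3*s ≥ -10
The weakest precondition is 3*s ≥ -10.
Check whether 3*s ≥ -6 implies it.
Every state satisfying the precondition satisfies the weakest precondition: the implication holds.
Answer: valid


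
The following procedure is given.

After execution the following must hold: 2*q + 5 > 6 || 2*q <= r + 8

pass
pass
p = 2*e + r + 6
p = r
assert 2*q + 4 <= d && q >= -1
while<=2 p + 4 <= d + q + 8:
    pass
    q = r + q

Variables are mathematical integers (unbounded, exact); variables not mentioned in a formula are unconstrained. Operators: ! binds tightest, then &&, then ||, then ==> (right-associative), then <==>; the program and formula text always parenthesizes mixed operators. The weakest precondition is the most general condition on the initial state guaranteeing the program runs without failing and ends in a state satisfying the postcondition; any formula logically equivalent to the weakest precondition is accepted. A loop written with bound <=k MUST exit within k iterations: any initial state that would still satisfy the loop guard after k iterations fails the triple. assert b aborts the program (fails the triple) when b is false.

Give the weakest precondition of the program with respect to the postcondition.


Working backward. After the program, the postcondition 2*q + 5 > 6 || 2*q <= r + 8 must hold; in canonical form it is 2*q > 1 || 2*q <= r + 8.
Before the loop (bound <=2), unroll the exhaustion recursion (WP_0 = exit-now case; WP_j = one more guarded iteration, up to j = 2):
  WP_0: (!(p <= d + q + 4)) && (2*q > 1 || 2*q <= r + 8)
  WP_1: (p <= d + q + 4 ==> ((!(p <= d + q + r + 4)) && (2*q + 2*r > 1 || 2*q + r <= 8))) && ((!(p <= d + q + 4)) ==> (2*q > 1 || 2*q <= r + 8))
  WP_2: (p <= d + q + 4 ==> ((p <= d + q + r + 4 ==> ((!(p <= d + q + 2*r + 4)) && (2*q + 4*r > 1 || 2*q + 3*r <= 8))) && ((!(p <= d + q + r + 4)) ==> (2*q + 2*r > 1 || 2*q + r <= 8)))) && ((!(p <= d + q + 4)) ==> (2*q > 1 || 2*q <= r + 8))
So before the loop: (p <= d + q + 4 ==> ((p <= d + q + r + 4 ==> ((!(p <= d + q + 2*r + 4)) && (2*q + 4*r > 1 || 2*q + 3*r <= 8))) && ((!(p <= d + q + r + 4)) ==> (2*q + 2*r > 1 || 2*q + r <= 8)))) && ((!(p <= d + q + 4)) ==> (2*q > 1 || 2*q <= r + 8))
Before assert 2*q + 4 <= d && q >= -1: 2*q <= d - 4 && q >= -1 && (p <= d + q + 4 ==> ((p <= d + q + r + 4 ==> ((!(p <= d + q + 2*r + 4)) && (2*q + 4*r > 1 || 2*q + 3*r <= 8))) && ((!(p <= d + q + r + 4)) ==> (2*q + 2*r > 1 || 2*q + r <= 8)))) && ((!(p <= d + q + 4)) ==> (2*q > 1 || 2*q <= r + 8))
Before p := r: 2*q <= d - 4 && q >= -1 && (r <= d + q + 4 ==> ((d + q >= -4 ==> ((!(d + q + r >= -4)) && (2*q + 4*r > 1 || 2*q + 3*r <= 8))) && ((!(d + q >= -4)) ==> (2*q + 2*r > 1 || 2*q + r <= 8)))) && ((!(r <= d + q + 4)) ==> (2*q > 1 || 2*q <= r + 8))
Before p := 2*e + r + 6: 2*q <= d - 4 && q >= -1 && (r <= d + q + 4 ==> ((d + q >= -4 ==> ((!(d + q + r >= -4)) && (2*q + 4*r > 1 || 2*q + 3*r <= 8))) && ((!(d + q >= -4)) ==> (2*q + 2*r > 1 || 2*q + r <= 8)))) && ((!(r <= d + q + 4)) ==> (2*q > 1 || 2*q <= r + 8))
Before skip: 2*q <= d - 4 && q >= -1 && (r <= d + q + 4 ==> ((d + q >= -4 ==> ((!(d + q + r >= -4)) && (2*q + 4*r > 1 || 2*q + 3*r <= 8))) && ((!(d + q >= -4)) ==> (2*q + 2*r > 1 || 2*q + r <= 8)))) && ((!(r <= d + q + 4)) ==> (2*q > 1 || 2*q <= r + 8))
Before skip: 2*q <= d - 4 && q >= -1 && (r <= d + q + 4 ==> ((d + q >= -4 ==> ((!(d + q + r >= -4)) && (2*q + 4*r > 1 || 2*q + 3*r <= 8))) && ((!(d + q >= -4)) ==> (2*q + 2*r > 1 || 2*q + r <= 8)))) && ((!(r <= d + q + 4)) ==> (2*q > 1 || 2*q <= r + 8))
Answer: WP = 2*q <= d - 4 && q >= -1 && (r <= d + q + 4 ==> ((d + q >= -4 ==> ((!(d + q + r >= -4)) && (2*q + 4*r > 1 || 2*q + 3*r <= 8))) && ((!(d + q >= -4)) ==> (2*q + 2*r > 1 || 2*q + r <= 8)))) && ((!(r <= d + q + 4)) ==> (2*q > 1 || 2*q <= r + 8))


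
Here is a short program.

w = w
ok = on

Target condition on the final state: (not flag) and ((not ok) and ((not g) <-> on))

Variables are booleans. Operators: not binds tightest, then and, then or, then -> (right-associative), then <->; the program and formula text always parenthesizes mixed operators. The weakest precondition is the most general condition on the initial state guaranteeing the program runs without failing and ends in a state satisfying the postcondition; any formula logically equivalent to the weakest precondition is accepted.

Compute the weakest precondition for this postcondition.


Working backward. After the program, the postcondition (not flag) and ((not ok) and ((not g) <-> on)) must hold; in canonical form it is (not flag) and (not ok) and ((not g) <-> on).
Before ok := on: (not flag) and (not on) and ((not g) <-> on)
Before w := w: (not flag) and (not on) and ((not g) <-> on)
Answer: WP = (not flag) and (not on) and ((not g) <-> on)


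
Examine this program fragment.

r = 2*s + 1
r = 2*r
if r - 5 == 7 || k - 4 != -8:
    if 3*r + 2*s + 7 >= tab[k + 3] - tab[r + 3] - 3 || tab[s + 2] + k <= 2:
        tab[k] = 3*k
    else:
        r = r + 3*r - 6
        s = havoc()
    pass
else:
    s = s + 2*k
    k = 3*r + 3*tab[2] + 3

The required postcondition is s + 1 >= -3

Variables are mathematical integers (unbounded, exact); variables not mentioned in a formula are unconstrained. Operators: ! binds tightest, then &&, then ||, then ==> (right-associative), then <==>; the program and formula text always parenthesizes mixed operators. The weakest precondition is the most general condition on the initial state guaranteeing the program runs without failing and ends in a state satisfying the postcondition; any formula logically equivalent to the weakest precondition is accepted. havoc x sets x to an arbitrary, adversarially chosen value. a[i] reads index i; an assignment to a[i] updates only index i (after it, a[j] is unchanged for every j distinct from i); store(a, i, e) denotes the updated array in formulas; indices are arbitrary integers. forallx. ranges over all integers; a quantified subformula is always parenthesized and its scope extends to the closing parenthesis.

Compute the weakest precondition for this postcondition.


Working backward. After the program, the postcondition s + 1 >= -3 must hold; in canonical form it is s >= -4.
Then branch requires ((tab[r + 3] + 3*r + 2*s >= tab[k + 3] - 10 || tab[s + 2] + k <= 2) ==> s >= -4) && ((!(tab[r + 3] + 3*r + 2*s >= tab[k + 3] - 10 || tab[s + 2] + k <= 2)) ==> (forall s_1. s_1 >= -4)); else branch requires 2*k + s >= -4.
Before the if: ((r == 12 || k != -4) ==> (((tab[r + 3] + 3*r + 2*s >= tab[k + 3] - 10 || tab[s + 2] + k <= 2) ==> s >= -4) && ((!(tab[r + 3] + 3*r + 2*s >= tab[k + 3] - 10 || tab[s + 2] + k <= 2)) ==> (forall s_1. s_1 >= -4)))) && ((!(r == 12 || k != -4)) ==> 2*k + s >= -4)
Before r := 2*r: ((2*r == 12 || k != -4) ==> (((tab[2*r + 3] + 6*r + 2*s >= tab[k + 3] - 10 || tab[s + 2] + k <= 2) ==> s >= -4) && ((!(tab[2*r + 3] + 6*r + 2*s >= tab[k + 3] - 10 || tab[s + 2] + k <= 2)) ==> (forall s_1. s_1 >= -4)))) && ((!(2*r == 12 || k != -4)) ==> 2*k + s >= -4)
Before r := 2*s + 1: ((4*s == 10 || k != -4) ==> (((tab[4*s + 5] + 14*s >= tab[k + 3] - 16 || tab[s + 2] + k <= 2) ==> s >= -4) && ((!(tab[4*s + 5] + 14*s >= tab[k + 3] - 16 || tab[s + 2] + k <= 2)) ==> (forall s_1. s_1 >= -4)))) && ((!(4*s == 10 || k != -4)) ==> 2*k + s >= -4)
Answer: WP = ((4*s == 10 || k != -4) ==> (((tab[4*s + 5] + 14*s >= tab[k + 3] - 16 || tab[s + 2] + k <= 2) ==> s >= -4) && ((!(tab[4*s + 5] + 14*s >= tab[k + 3] - 16 || tab[s + 2] + k <= 2)) ==> (forall s_1. s_1 >= -4)))) && ((!(4*s == 10 || k != -4)) ==> 2*k + s >= -4)


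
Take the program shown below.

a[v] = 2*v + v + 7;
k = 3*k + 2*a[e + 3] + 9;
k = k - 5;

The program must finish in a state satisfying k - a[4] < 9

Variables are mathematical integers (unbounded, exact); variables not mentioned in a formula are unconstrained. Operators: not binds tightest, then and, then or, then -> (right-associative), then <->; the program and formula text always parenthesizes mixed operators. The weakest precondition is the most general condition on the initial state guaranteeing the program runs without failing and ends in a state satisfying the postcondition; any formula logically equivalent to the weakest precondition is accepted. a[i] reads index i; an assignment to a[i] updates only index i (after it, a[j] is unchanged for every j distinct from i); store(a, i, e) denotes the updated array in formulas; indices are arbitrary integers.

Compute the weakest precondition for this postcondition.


Working backward. After the program, the postcondition k - a[4] < 9 must hold; in canonical form it is k < a[4] + 9.
Before k := k - 5: k < a[4] + 14
Before k := 3*k + 2*a[e + 3] + 9: 2*a[e + 3] + 3*k < a[4] + 5
Before a[v] := 2*v + v + 7: 2*store(a, v, 3*v + 7)[e + 3] + 3*k < store(a, v, 3*v + 7)[4] + 5
Answer: WP = 2*store(a, v, 3*v + 7)[e + 3] + 3*k < store(a, v, 3*v + 7)[4] + 5


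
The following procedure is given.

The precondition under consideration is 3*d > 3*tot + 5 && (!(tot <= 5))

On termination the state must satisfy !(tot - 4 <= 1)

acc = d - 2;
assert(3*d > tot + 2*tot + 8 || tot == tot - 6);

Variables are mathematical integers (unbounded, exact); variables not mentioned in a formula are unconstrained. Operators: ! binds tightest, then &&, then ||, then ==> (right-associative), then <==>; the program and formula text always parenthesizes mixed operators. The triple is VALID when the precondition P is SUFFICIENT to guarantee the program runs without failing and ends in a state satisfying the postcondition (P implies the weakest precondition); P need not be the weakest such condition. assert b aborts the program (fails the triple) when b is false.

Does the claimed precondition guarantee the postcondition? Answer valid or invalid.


Working backward. After the program, the postcondition !(tot - 4 <= 1) must hold; in canonical form it is !(tot <= 5).
Before assert 3*d > tot + 2*tot + 8 || tot == tot - 6: 3*d > 3*tot + 8 && (!(tot <= 5))
Before acc := d - 2: 3*d > 3*tot + 8 && (!(tot <= 5))
The weakest precondition is 3*d > 3*tot + 8 && (!(tot <= 5)).
Check whether 3*d > 3*tot + 5 && (!(tot <= 5)) implies it.
Countermodel: at the initial state d = 8, tot = 6, the precondition holds but the weakest precondition fails.
Answer: invalid


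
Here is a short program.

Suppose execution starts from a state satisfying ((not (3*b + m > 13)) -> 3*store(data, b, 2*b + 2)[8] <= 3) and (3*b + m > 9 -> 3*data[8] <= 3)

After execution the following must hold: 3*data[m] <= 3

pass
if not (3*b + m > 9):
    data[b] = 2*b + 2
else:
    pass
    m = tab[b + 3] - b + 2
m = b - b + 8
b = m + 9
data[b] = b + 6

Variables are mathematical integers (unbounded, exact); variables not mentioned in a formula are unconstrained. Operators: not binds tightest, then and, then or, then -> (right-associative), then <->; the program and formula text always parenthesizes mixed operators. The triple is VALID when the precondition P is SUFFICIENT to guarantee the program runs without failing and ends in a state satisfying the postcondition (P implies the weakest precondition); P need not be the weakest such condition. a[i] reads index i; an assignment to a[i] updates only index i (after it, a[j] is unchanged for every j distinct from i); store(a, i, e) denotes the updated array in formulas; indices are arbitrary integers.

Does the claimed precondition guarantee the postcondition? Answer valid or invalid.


Working backward. After the program, 3*data[m] <= 3 must hold.
Before data[b] := b + 6: 3*store(data, b, b + 6)[m] <= 3
Before b := m + 9: 3*store(data, m + 9, m + 15)[m] <= 3
Before m := b - b + 8: 3*data[8] <= 3
Then branch requires 3*store(data, b, 2*b + 2)[8] <= 3; else branch requires 3*data[8] <= 3.
Before the if: ((not (3*b + m > 9)) -> 3*store(data, b, 2*b + 2)[8] <= 3) and (3*b + m > 9 -> 3*data[8] <= 3)
Before skip: ((not (3*b + m > 9)) -> 3*store(data, b, 2*b + 2)[8] <= 3) and (3*b + m > 9 -> 3*data[8] <= 3)
The weakest precondition is ((not (3*b + m > 9)) -> 3*store(data, b, 2*b + 2)[8] <= 3) and (3*b + m > 9 -> 3*data[8] <= 3).
Check whether ((not (3*b + m > 13)) -> 3*store(data, b, 2*b + 2)[8] <= 3) and (3*b + m > 9 -> 3*data[8] <= 3) implies it.
Every state satisfying the precondition satisfies the weakest precondition: the implication holds.
Answer: valid


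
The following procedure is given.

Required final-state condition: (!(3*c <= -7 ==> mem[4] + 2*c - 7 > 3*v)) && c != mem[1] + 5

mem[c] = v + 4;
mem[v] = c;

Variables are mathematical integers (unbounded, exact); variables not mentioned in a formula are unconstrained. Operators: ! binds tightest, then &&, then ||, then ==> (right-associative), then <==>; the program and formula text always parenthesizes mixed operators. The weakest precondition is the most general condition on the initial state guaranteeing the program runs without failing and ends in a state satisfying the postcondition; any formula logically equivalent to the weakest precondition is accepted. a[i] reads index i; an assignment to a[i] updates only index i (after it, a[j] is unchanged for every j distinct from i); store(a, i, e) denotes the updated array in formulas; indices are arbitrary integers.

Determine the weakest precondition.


Working backward. After the program, the postcondition (!(3*c <= -7 ==> mem[4] + 2*c - 7 > 3*v)) && c != mem[1] + 5 must hold; in canonical form it is (!(3*c <= -7 ==> mem[4] + 2*c > 3*v + 7)) && c != mem[1] + 5.
Before mem[v] := c: (!(3*c <= -7 ==> store(mem, v, c)[4] + 2*c > 3*v + 7)) && c != store(mem, v, c)[1] + 5
Before mem[c] := v + 4: (!(3*c <= -7 ==> store(store(mem, c, v + 4), v, c)[4] + 2*c > 3*v + 7)) && c != store(store(mem, c, v + 4), v, c)[1] + 5
Answer: WP = (!(3*c <= -7 ==> store(store(mem, c, v + 4), v, c)[4] + 2*c > 3*v + 7)) && c != store(store(mem, c, v + 4), v, c)[1] + 5


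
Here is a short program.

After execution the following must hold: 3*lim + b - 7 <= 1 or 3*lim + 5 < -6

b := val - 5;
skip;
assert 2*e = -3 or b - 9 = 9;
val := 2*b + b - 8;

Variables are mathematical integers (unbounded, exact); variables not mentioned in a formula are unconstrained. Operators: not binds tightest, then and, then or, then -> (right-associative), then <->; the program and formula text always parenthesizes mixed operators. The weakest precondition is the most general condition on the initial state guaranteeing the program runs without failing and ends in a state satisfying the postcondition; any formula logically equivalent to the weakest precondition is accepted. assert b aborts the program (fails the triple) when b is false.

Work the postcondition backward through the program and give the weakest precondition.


Working backward. After the program, the postcondition 3*lim + b - 7 <= 1 or 3*lim + 5 < -6 must hold; in canonical form it is b + 3*lim <= 8 or 3*lim < -11.
Before val := 2*b + b - 8: b + 3*lim <= 8 or 3*lim < -11
Before assert 2*e = -3 or b - 9 = 9: (2*e = -3 or b = 18) and (b + 3*lim <= 8 or 3*lim < -11)
Before skip: (2*e = -3 or b = 18) and (b + 3*lim <= 8 or 3*lim < -11)
Before b := val - 5: (2*e = -3 or val = 23) and (3*lim + val <= 13 or 3*lim < -11)
Answer: WP = (2*e = -3 or val = 23) and (3*lim + val <= 13 or 3*lim < -11)


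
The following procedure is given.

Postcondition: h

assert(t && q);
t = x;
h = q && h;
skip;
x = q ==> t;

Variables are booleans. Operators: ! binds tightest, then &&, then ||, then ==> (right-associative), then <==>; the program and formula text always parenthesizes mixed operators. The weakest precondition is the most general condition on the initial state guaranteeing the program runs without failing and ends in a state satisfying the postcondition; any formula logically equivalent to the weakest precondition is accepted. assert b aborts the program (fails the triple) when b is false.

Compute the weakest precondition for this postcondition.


Working backward. After the program, h must hold.
Before x := q ==> t: h
Before skip: h
Before h := q && h: q && h
Before t := x: q && h
Before assert t && q: t && q && h
Answer: WP = t && q && h


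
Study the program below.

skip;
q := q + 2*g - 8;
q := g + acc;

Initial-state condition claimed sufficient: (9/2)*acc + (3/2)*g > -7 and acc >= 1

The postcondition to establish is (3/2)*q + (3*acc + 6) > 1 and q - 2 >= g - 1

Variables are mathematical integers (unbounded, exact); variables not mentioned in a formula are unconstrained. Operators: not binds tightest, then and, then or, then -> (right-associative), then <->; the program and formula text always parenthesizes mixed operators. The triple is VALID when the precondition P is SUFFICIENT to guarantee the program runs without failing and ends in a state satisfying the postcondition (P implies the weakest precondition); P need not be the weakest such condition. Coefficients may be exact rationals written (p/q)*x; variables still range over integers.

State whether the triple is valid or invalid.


Working backward. After the program, the postcondition (3/2)*q + (3*acc + 6) > 1 and q - 2 >= g - 1 must hold; in canonical form it is 3*acc + (3/2)*q > -5 and q >= g + 1.
Before q := g + acc: (9/2)*acc + (3/2)*g > -5 and acc >= 1
Before q := q + 2*g - 8: (9/2)*acc + (3/2)*g > -5 and acc >= 1
Before skip: (9/2)*acc + (3/2)*g > -5 and acc >= 1
The weakest precondition is (9/2)*acc + (3/2)*g > -5 and acc >= 1.
Check whether (9/2)*acc + (3/2)*g > -7 and acc >= 1 implies it.
Countermodel: at the initial state acc = 1, g = -7, the precondition holds but the weakest precondition fails.
Answer: invalid


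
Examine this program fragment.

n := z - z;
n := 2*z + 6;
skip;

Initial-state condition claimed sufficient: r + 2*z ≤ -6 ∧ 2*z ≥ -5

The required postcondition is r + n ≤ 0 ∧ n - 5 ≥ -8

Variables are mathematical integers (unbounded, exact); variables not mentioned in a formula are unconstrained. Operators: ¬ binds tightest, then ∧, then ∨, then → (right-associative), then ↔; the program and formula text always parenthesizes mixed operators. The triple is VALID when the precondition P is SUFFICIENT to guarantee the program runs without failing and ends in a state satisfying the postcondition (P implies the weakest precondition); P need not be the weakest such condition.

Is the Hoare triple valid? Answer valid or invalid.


Working backward. After the program, the postcondition r + n ≤ 0 ∧ n - 5 ≥ -8 must hold; in canonical form it is n + r ≤ 0 ∧ n ≥ -3.
Before skip: n + r ≤ 0 ∧ n ≥ -3
Before n := 2*z + 6: r + 2*z ≤ -6 ∧ 2*z ≥ -9
Before n := z - z: r + 2*z ≤ -6 ∧ 2*z ≥ -9
The weakest precondition is r + 2*z ≤ -6 ∧ 2*z ≥ -9.
Check whether r + 2*z ≤ -6 ∧ 2*z ≥ -5 implies it.
Every state satisfying the precondition satisfies the weakest precondition: the implication holds.
Answer: valid


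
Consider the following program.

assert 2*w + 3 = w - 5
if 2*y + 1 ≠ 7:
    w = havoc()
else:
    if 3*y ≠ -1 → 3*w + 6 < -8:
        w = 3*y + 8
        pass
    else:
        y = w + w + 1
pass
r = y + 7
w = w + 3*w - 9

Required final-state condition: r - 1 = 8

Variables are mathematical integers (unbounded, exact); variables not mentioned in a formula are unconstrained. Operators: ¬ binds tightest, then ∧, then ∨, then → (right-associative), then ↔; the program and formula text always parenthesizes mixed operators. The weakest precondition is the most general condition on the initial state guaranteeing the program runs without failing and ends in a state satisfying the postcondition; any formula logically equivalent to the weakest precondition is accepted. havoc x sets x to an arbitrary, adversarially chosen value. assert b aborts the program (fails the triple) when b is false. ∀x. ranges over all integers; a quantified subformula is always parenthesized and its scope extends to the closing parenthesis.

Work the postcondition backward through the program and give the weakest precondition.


Working backward. After the program, the postcondition r - 1 = 8 must hold; in canonical form it is r = 9.
Before w := w + 3*w - 9: r = 9
Before r := y + 7: y = 2
Before skip: y = 2
Then branch requires y = 2; else branch requires ((3*y ≠ -1 → 3*w < -14) → y = 2) ∧ ((¬(3*y ≠ -1 → 3*w < -14)) → 2*w = 1).
Before the if: (2*y ≠ 6 → y = 2) ∧ ((¬(2*y ≠ 6)) → (((3*y ≠ -1 → 3*w < -14) → y = 2) ∧ ((¬(3*y ≠ -1 → 3*w < -14)) → 2*w = 1)))
Before assert 2*w + 3 = w - 5: w = -8 ∧ (2*y ≠ 6 → y = 2) ∧ ((¬(2*y ≠ 6)) → (((3*y ≠ -1 → 3*w < -14) → y = 2) ∧ ((¬(3*y ≠ -1 → 3*w < -14)) → 2*w = 1)))
Answer: WP = w = -8 ∧ (2*y ≠ 6 → y = 2) ∧ ((¬(2*y ≠ 6)) → (((3*y ≠ -1 → 3*w < -14) → y = 2) ∧ ((¬(3*y ≠ -1 → 3*w < -14)) → 2*w = 1)))


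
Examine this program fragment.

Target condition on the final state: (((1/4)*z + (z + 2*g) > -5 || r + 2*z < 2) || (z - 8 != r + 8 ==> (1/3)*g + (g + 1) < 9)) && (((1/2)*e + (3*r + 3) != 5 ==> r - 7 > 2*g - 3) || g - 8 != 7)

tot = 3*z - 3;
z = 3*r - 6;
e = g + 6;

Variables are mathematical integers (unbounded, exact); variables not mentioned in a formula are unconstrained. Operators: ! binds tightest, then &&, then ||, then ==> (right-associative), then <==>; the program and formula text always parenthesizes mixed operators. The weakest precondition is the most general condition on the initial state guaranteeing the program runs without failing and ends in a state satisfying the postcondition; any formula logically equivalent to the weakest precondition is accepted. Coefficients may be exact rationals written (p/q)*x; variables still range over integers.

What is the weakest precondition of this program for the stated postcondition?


Working backward. After the program, the postcondition (((1/4)*z + (z + 2*g) > -5 || r + 2*z < 2) || (z - 8 != r + 8 ==> (1/3)*g + (g + 1) < 9)) && (((1/2)*e + (3*r + 3) != 5 ==> r - 7 > 2*g - 3) || g - 8 != 7) must hold; in canonical form it is (2*g + (5/4)*z > -5 || r + 2*z < 2 || (z != r + 16 ==> (4/3)*g < 8)) && (((1/2)*e + 3*r != 2 ==> r > 2*g + 4) || g != 15).
Before e := g + 6: (2*g + (5/4)*z > -5 || r + 2*z < 2 || (z != r + 16 ==> (4/3)*g < 8)) && (((1/2)*g + 3*r != -1 ==> r > 2*g + 4) || g != 15)
Before z := 3*r - 6: (2*g + (15/4)*r > 5/2 || 7*r < 14 || (2*r != 22 ==> (4/3)*g < 8)) && (((1/2)*g + 3*r != -1 ==> r > 2*g + 4) || g != 15)
Before tot := 3*z - 3: (2*g + (15/4)*r > 5/2 || 7*r < 14 || (2*r != 22 ==> (4/3)*g < 8)) && (((1/2)*g + 3*r != -1 ==> r > 2*g + 4) || g != 15)
Answer: WP = (2*g + (15/4)*r > 5/2 || 7*r < 14 || (2*r != 22 ==> (4/3)*g < 8)) && (((1/2)*g + 3*r != -1 ==> r > 2*g + 4) || g != 15)


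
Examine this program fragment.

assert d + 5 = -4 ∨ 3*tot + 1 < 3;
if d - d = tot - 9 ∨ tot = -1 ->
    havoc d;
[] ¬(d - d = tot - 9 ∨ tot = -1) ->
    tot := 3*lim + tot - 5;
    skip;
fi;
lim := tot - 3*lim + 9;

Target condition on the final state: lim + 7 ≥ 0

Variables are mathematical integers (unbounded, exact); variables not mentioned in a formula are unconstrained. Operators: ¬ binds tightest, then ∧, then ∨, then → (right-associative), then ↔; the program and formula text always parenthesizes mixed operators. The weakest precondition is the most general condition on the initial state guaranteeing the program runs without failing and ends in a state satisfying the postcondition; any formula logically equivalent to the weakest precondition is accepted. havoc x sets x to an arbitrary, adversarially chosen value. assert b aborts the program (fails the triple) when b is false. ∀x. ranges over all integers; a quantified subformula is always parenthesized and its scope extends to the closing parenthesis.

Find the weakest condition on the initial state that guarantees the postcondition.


Working backward. After the program, the postcondition lim + 7 ≥ 0 must hold; in canonical form it is lim ≥ -7.
Before lim := tot - 3*lim + 9: tot ≥ 3*lim - 16
Then branch requires tot ≥ 3*lim - 16; else branch requires tot ≥ -11.
Before the if: ((tot = 9 ∨ tot = -1) → tot ≥ 3*lim - 16) ∧ ((¬(tot = 9 ∨ tot = -1)) → tot ≥ -11)
Before assert d + 5 = -4 ∨ 3*tot + 1 < 3: (d = -9 ∨ 3*tot < 2) ∧ ((tot = 9 ∨ tot = -1) → tot ≥ 3*lim - 16) ∧ ((¬(tot = 9 ∨ tot = -1)) → tot ≥ -11)
Answer: WP = (d = -9 ∨ 3*tot < 2) ∧ ((tot = 9 ∨ tot = -1) → tot ≥ 3*lim - 16) ∧ ((¬(tot = 9 ∨ tot = -1)) → tot ≥ -11)


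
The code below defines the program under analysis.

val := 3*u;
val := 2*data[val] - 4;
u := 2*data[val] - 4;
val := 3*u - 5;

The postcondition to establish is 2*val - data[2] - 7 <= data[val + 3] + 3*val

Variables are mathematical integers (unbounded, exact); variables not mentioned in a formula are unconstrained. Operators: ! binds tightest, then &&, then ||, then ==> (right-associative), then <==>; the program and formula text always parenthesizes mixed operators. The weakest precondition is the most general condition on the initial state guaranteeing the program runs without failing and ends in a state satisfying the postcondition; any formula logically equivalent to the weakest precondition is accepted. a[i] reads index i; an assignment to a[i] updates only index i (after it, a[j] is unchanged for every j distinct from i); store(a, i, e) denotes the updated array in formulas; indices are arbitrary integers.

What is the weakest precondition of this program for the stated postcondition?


Working backward. After the program, the postcondition 2*val - data[2] - 7 <= data[val + 3] + 3*val must hold; in canonical form it is data[val + 3] + data[2] + val >= -7.
Before val := 3*u - 5: data[2] + data[3*u - 2] + 3*u >= -2
Before u := 2*data[val] - 4: data[2] + data[6*data[val] - 14] + 6*data[val] >= 10
Before val := 2*data[val] - 4: data[2] + 6*data[2*data[val] - 4] + data[6*data[2*data[val] - 4] - 14] >= 10
Before val := 3*u: data[2] + 6*data[2*data[3*u] - 4] + data[6*data[2*data[3*u] - 4] - 14] >= 10
Answer: WP = data[2] + 6*data[2*data[3*u] - 4] + data[6*data[2*data[3*u] - 4] - 14] >= 10


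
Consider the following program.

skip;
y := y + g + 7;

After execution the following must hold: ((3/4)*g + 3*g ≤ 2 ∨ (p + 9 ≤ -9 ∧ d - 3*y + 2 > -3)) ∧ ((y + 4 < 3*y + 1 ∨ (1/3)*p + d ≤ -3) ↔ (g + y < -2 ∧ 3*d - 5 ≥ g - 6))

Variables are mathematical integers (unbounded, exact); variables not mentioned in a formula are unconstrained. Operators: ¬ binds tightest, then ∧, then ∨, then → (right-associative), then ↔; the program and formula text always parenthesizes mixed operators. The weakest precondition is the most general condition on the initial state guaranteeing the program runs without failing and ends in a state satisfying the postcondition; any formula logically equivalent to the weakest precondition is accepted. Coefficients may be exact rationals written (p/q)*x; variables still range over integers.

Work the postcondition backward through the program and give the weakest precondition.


Working backward. After the program, the postcondition ((3/4)*g + 3*g ≤ 2 ∨ (p + 9 ≤ -9 ∧ d - 3*y + 2 > -3)) ∧ ((y + 4 < 3*y + 1 ∨ (1/3)*p + d ≤ -3) ↔ (g + y < -2 ∧ 3*d - 5 ≥ g - 6)) must hold; in canonical form it is ((15/4)*g ≤ 2 ∨ (p ≤ -18 ∧ d > 3*y - 5)) ∧ ((2*y > 3 ∨ d + (1/3)*p ≤ -3) ↔ (g + y < -2 ∧ 3*d ≥ g - 1)).
Before y := y + g + 7: ((15/4)*g ≤ 2 ∨ (p ≤ -18 ∧ d > 3*g + 3*y + 16)) ∧ ((2*g + 2*y > -11 ∨ d + (1/3)*p ≤ -3) ↔ (2*g + y < -9 ∧ 3*d ≥ g - 1))
Before skip: ((15/4)*g ≤ 2 ∨ (p ≤ -18 ∧ d > 3*g + 3*y + 16)) ∧ ((2*g + 2*y > -11 ∨ d + (1/3)*p ≤ -3) ↔ (2*g + y < -9 ∧ 3*d ≥ g - 1))
Answer: WP = ((15/4)*g ≤ 2 ∨ (p ≤ -18 ∧ d > 3*g + 3*y + 16)) ∧ ((2*g + 2*y > -11 ∨ d + (1/3)*p ≤ -3) ↔ (2*g + y < -9 ∧ 3*d ≥ g - 1))


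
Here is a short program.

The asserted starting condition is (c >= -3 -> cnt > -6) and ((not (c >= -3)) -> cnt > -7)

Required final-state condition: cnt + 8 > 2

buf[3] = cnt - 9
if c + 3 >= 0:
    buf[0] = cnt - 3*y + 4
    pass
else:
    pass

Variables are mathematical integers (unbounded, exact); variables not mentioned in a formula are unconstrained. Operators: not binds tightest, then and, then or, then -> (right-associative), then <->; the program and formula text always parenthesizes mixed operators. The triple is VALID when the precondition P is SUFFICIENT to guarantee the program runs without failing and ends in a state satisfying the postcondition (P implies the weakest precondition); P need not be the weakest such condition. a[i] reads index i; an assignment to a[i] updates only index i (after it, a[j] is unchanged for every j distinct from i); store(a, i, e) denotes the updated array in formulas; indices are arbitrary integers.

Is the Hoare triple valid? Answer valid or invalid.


Working backward. After the program, the postcondition cnt + 8 > 2 must hold; in canonical form it is cnt > -6.
Then branch requires cnt > -6; else branch requires cnt > -6.
Before the if: (c >= -3 -> cnt > -6) and ((not (c >= -3)) -> cnt > -6)
Before buf[3] := cnt - 9: (c >= -3 -> cnt > -6) and ((not (c >= -3)) -> cnt > -6)
The weakest precondition is (c >= -3 -> cnt > -6) and ((not (c >= -3)) -> cnt > -6).
Check whether (c >= -3 -> cnt > -6) and ((not (c >= -3)) -> cnt > -7) implies it.
Countermodel: at the initial state c = -4, cnt = -6, the precondition holds but the weakest precondition fails.
Answer: invalid


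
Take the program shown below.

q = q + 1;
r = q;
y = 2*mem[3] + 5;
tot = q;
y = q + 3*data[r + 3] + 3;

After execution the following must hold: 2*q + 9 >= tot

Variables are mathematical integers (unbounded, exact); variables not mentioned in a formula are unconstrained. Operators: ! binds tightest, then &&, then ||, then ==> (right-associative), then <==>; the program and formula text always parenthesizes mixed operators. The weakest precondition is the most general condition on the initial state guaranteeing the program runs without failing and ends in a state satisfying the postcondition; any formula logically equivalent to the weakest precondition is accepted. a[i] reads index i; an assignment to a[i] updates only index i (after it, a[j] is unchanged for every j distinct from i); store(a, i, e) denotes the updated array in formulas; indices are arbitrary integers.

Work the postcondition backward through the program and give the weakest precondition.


Working backward. After the program, the postcondition 2*q + 9 >= tot must hold; in canonical form it is 2*q >= tot - 9.
Before y := q + 3*data[r + 3] + 3: 2*q >= tot - 9
Before tot := q: q >= -9
Before y := 2*mem[3] + 5: q >= -9
Before r := q: q >= -9
Before q := q + 1: q >= -10
Answer: WP = q >= -10


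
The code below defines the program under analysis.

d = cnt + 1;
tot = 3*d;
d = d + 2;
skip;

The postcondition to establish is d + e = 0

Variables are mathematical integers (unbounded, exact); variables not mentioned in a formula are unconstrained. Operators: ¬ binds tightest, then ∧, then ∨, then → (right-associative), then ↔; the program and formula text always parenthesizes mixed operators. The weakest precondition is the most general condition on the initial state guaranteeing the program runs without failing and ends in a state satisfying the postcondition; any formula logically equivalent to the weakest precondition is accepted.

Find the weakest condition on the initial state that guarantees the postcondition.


Working backward. After the program, d + e = 0 must hold.
Before skip: d + e = 0
Before d := d + 2: d + e = -2
Before tot := 3*d: d + e = -2
Before d := cnt + 1: cnt + e = -3
Answer: WP = cnt + e = -3


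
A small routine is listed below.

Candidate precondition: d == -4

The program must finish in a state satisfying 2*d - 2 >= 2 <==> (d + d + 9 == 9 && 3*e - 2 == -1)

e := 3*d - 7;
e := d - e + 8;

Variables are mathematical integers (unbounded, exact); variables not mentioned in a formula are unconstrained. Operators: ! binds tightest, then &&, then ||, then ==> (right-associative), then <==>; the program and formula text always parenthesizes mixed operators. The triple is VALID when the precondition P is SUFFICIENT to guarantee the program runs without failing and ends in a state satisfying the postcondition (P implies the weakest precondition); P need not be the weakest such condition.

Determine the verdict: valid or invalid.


Working backward. After the program, the postcondition 2*d - 2 >= 2 <==> (d + d + 9 == 9 && 3*e - 2 == -1) must hold; in canonical form it is 2*d >= 4 <==> (2*d == 0 && 3*e == 1).
Before e := d - e + 8: 2*d >= 4 <==> (2*d == 0 && 3*d == 3*e - 23)
Before e := 3*d - 7: 2*d >= 4 <==> (2*d == 0 && 6*d == 44)
The weakest precondition is 2*d >= 4 <==> (2*d == 0 && 6*d == 44).
Check whether d == -4 implies it.
Every state satisfying the precondition satisfies the weakest precondition: the implication holds.
Answer: valid


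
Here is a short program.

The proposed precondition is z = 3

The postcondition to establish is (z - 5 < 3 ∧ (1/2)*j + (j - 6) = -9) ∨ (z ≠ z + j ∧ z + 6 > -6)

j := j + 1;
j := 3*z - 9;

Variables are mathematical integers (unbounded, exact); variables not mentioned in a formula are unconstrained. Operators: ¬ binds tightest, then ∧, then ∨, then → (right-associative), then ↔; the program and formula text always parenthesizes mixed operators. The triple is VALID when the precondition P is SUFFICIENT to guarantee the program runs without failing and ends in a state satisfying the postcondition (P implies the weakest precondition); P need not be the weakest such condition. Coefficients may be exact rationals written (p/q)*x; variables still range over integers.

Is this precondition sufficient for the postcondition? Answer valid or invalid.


Working backward. After the program, the postcondition (z - 5 < 3 ∧ (1/2)*j + (j - 6) = -9) ∨ (z ≠ z + j ∧ z + 6 > -6) must hold; in canonical form it is (z < 8 ∧ (3/2)*j = -3) ∨ (j ≠ 0 ∧ z > -12).
Before j := 3*z - 9: (z < 8 ∧ (9/2)*z = 21/2) ∨ (3*z ≠ 9 ∧ z > -12)
Before j := j + 1: (z < 8 ∧ (9/2)*z = 21/2) ∨ (3*z ≠ 9 ∧ z > -12)
The weakest precondition is (z < 8 ∧ (9/2)*z = 21/2) ∨ (3*z ≠ 9 ∧ z > -12).
Check whether z = 3 implies it.
Countermodel: at the initial state z = 3, the precondition holds but the weakest precondition fails.
Answer: invalid


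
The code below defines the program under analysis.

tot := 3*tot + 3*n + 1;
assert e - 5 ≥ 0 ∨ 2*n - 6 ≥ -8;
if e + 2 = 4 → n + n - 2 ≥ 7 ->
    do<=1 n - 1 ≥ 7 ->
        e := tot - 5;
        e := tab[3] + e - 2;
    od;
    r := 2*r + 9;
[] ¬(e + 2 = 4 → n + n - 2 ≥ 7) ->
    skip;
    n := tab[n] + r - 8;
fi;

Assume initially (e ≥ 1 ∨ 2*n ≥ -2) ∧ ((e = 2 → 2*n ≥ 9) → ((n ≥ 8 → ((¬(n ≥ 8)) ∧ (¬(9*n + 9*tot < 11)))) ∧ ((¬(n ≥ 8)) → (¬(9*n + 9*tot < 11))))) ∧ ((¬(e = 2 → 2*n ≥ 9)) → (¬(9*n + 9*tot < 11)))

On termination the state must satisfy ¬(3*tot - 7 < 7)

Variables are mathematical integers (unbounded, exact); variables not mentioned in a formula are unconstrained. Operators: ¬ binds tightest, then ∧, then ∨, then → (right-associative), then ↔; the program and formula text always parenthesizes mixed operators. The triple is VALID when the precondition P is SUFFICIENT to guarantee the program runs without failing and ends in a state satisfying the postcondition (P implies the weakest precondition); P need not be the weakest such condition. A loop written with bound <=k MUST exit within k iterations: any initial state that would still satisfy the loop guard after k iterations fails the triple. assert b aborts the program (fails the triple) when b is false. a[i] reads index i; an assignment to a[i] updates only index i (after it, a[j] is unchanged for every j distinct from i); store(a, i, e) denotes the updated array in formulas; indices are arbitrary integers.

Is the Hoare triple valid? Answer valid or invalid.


Working backward. After the program, the postcondition ¬(3*tot - 7 < 7) must hold; in canonical form it is ¬(3*tot < 14).
Then branch requires (n ≥ 8 → ((¬(n ≥ 8)) ∧ (¬(3*tot < 14)))) ∧ ((¬(n ≥ 8)) → (¬(3*tot < 14))); else branch requires ¬(3*tot < 14).
Before the if: ((e = 2 → 2*n ≥ 9) → ((n ≥ 8 → ((¬(n ≥ 8)) ∧ (¬(3*tot < 14)))) ∧ ((¬(n ≥ 8)) → (¬(3*tot < 14))))) ∧ ((¬(e = 2 → 2*n ≥ 9)) → (¬(3*tot < 14)))
Before assert e - 5 ≥ 0 ∨ 2*n - 6 ≥ -8: (e ≥ 5 ∨ 2*n ≥ -2) ∧ ((e = 2 → 2*n ≥ 9) → ((n ≥ 8 → ((¬(n ≥ 8)) ∧ (¬(3*tot < 14)))) ∧ ((¬(n ≥ 8)) → (¬(3*tot < 14))))) ∧ ((¬(e = 2 → 2*n ≥ 9)) → (¬(3*tot < 14)))
Before tot := 3*tot + 3*n + 1: (e ≥ 5 ∨ 2*n ≥ -2) ∧ ((e = 2 → 2*n ≥ 9) → ((n ≥ 8 → ((¬(n ≥ 8)) ∧ (¬(9*n + 9*tot < 11)))) ∧ ((¬(n ≥ 8)) → (¬(9*n + 9*tot < 11))))) ∧ ((¬(e = 2 → 2*n ≥ 9)) → (¬(9*n + 9*tot < 11)))
The weakest precondition is (e ≥ 5 ∨ 2*n ≥ -2) ∧ ((e = 2 → 2*n ≥ 9) → ((n ≥ 8 → ((¬(n ≥ 8)) ∧ (¬(9*n + 9*tot < 11)))) ∧ ((¬(n ≥ 8)) → (¬(9*n + 9*tot < 11))))) ∧ ((¬(e = 2 → 2*n ≥ 9)) → (¬(9*n + 9*tot < 11))).
Check whether (e ≥ 1 ∨ 2*n ≥ -2) ∧ ((e = 2 → 2*n ≥ 9) → ((n ≥ 8 → ((¬(n ≥ 8)) ∧ (¬(9*n + 9*tot < 11)))) ∧ ((¬(n ≥ 8)) → (¬(9*n + 9*tot < 11))))) ∧ ((¬(e = 2 → 2*n ≥ 9)) → (¬(9*n + 9*tot < 11))) implies it.
Countermodel: at the initial state e = 3, n = -2, tot = 4, the precondition holds but the weakest precondition fails.
Answer: invalid
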